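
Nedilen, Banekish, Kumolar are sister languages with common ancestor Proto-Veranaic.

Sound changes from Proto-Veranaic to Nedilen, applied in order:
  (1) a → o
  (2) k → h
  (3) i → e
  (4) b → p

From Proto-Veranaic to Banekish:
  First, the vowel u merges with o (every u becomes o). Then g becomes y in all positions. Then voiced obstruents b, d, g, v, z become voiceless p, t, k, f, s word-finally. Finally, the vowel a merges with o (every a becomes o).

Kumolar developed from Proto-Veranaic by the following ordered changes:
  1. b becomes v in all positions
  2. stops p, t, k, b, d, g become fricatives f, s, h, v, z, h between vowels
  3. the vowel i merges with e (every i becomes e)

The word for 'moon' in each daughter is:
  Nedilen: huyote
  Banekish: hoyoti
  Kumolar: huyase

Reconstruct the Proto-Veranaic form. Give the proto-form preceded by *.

Position 2: Nedilen has u, Banekish has o, Kumolar has u. Nedilen preserves u here (none of its changes turn any other segment into u), so the proto-segment is *u.
Position 5: Nedilen has t, Banekish has t, Kumolar has s. Nedilen preserves t here (none of its changes turn any other segment into t), so the proto-segment is *t.
Position 4: Nedilen has o, Banekish has o, Kumolar has a. Kumolar preserves a here (none of its changes turn any other segment into a), so the proto-segment is *a.
Verify the candidate proto-form against each daughter:
Nedilen: *huyati > huyoti > huyote  (by vowel merger, vowel merger)
Banekish: start from *huyati.
  rule 1 (vowel merger): huyati → hoyati
  rule 2: no change — hoyati
  rule 3: no change — hoyati
  rule 4 (vowel merger): hoyati → hoyoti
  ⇒ Banekish hoyoti
Kumolar: *huyati > huyasi > huyase  (by intervocalic lenition, vowel merger)
*huyati is the unique common source.

*huyati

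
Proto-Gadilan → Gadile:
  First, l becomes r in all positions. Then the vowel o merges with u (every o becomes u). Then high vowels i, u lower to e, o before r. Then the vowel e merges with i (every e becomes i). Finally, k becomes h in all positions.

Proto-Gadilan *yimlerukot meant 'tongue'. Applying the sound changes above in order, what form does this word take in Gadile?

yimriruhut

Gadile: *yimlerukot
  yimlerukot → yimrerukot   [unconditioned shift]
  yimrerukot → yimrerukut   [vowel merger]
  yimrerukut (rule 3 does not apply)
  yimrerukut → yimrirukut   [vowel merger]
  yimrirukut → yimriruhut   [unconditioned shift]
  giving Gadile yimriruhut.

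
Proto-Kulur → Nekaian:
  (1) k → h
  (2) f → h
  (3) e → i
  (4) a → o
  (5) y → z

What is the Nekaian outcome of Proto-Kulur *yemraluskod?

zimrolushod

Nekaian: *yemraluskod > yemralushod > yimralushod > yimrolushod > zimrolushod  (by unconditioned shift, vowel merger, vowel merger, unconditioned shift)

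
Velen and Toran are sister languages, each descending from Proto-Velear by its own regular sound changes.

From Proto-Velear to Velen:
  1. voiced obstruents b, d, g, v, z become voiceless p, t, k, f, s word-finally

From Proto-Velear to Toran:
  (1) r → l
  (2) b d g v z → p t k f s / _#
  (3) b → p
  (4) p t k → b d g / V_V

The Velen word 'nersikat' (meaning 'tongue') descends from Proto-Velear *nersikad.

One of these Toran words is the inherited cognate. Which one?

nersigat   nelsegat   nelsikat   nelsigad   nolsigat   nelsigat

nelsigat

Toran: *nersikad
  nersikad → nelsikad   [unconditioned shift]
  nelsikad → nelsikat   [final devoicing]
  nelsikat (rule 3 does not apply)
  nelsikat → nelsigat   [intervocalic voicing]
  giving Toran nelsigat.
Among the options, 'nelsigat' alone shows every Toran change applied in order.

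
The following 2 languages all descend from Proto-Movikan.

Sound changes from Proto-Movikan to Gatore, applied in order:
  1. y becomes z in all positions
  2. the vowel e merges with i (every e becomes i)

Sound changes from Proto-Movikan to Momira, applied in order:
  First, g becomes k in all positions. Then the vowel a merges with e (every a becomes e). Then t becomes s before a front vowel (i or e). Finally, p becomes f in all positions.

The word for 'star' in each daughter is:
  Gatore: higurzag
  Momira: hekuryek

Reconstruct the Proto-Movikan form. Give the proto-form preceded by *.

Position 6: Gatore has z, Momira has y. Momira preserves y here (none of its changes turn any other segment into y), so the proto-segment is *y.
Position 8: Gatore has g, Momira has k. Gatore preserves g here (none of its changes turn any other segment into g), so the proto-segment is *g.
Position 2: Gatore has i, Momira has e. Taking the neighbouring segments as reconstructed: Gatore i could go back to *e or *i; Momira e could go back to *a or *e — the one source consistent with every daughter is *e.
Verify the candidate proto-form against each daughter:
Gatore: *heguryag
  heguryag → hegurzag   [unconditioned shift]
  hegurzag → higurzag   [vowel merger]
  giving Gatore higurzag.
Momira: *heguryag
  heguryag → hekuryak   [unconditioned shift]
  hekuryak → hekuryek   [vowel merger]
  hekuryek (rule 3 does not apply)
  hekuryek (rule 4 does not apply)
  giving Momira hekuryek.
Only *heguryag yields all of Gatore higurzag, Momira hekuryek.

*heguryag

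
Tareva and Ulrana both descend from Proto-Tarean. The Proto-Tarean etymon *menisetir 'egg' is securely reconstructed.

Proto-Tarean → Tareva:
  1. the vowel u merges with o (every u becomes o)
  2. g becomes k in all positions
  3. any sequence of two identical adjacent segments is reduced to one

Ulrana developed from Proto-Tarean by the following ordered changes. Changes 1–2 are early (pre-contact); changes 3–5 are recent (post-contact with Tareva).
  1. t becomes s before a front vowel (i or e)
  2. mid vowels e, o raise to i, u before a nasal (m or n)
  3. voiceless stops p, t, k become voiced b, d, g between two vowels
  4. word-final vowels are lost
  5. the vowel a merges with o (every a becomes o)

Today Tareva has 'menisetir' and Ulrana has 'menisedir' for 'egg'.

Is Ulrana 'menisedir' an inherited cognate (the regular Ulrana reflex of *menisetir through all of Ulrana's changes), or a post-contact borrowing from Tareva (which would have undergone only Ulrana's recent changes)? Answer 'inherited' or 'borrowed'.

borrowed

If inherited, *menisetir would pass through all of Ulrana's changes:
Ulrana: *menisetir
  menisetir → menisesir   [palatalisation]
  menisesir → minisesir   [pre-nasal raising]
  minisesir (rule 3 does not apply)
  minisesir (rule 4 does not apply)
  minisesir (rule 5 does not apply)
  giving Ulrana minisesir.
If borrowed from Tareva 'menisetir' after the early changes, it would undergo only the recent ones:
  rule 3 (intervocalic voicing): menisetir → menisedir
  rule 4 (apocope): no change (menisedir)
  rule 5 (vowel merger): no change (menisedir)
  ⇒ as a loan: menisedir
Ulrana 'menisedir' matches the loan outcome 'menisedir', not the inherited 'minisesir' — it skipped the early Ulrana changes, so it was borrowed from Tareva.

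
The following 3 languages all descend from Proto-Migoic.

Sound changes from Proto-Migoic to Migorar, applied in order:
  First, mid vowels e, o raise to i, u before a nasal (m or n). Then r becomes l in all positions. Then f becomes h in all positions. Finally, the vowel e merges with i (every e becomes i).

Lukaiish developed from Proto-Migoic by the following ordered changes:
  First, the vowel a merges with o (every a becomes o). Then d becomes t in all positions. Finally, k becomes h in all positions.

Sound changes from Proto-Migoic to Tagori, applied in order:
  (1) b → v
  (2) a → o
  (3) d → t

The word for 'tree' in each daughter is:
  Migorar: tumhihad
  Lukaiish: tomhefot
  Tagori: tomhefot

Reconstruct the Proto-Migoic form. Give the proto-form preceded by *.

Position 2: Migorar has u, Lukaiish has o, Tagori has o. Taking the neighbouring segments as reconstructed: Migorar u could go back to *o or *u; Lukaiish o could go back to *a or *o; Tagori o could go back to *a or *o — the one source consistent with every daughter is *o.
Position 5: Migorar has i, Lukaiish has e, Tagori has e. Lukaiish preserves e here (none of its changes turn any other segment into e), so the proto-segment is *e.
Position 7: Migorar has a, Lukaiish has o, Tagori has o. Migorar preserves a here (none of its changes turn any other segment into a), so the proto-segment is *a.
This points to *tomhefad. Verify forward in each daughter:
Migorar: *tomhefad
  tomhefad → tumhefad   [pre-nasal raising]
  tumhefad (rule 2 does not apply)
  tumhefad → tumhehad   [unconditioned shift]
  tumhehad → tumhihad   [vowel merger]
  giving Migorar tumhihad.
Lukaiish: *tomhefad > tomhefod > tomhefot  (by vowel merger, unconditioned shift)
Tagori: start from *tomhefad.
  rule 1: no change — tomhefad
  rule 2 (vowel merger): tomhefad → tomhefod
  rule 3 (unconditioned shift): tomhefod → tomhefot
  ⇒ Tagori tomhefot
Only *tomhefad yields all of Migorar tumhihad, Lukaiish tomhefot, Tagori tomhefot.

*tomhefad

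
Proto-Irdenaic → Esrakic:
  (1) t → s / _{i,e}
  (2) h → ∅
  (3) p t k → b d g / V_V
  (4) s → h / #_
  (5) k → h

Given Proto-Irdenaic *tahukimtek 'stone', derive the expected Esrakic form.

taugimseh

Esrakic: *tahukimtek
  tahukimtek → tahukimsek   [palatalisation]
  tahukimsek → taukimsek   [h-loss]
  taukimsek → taugimsek   [intervocalic voicing]
  taugimsek (rule 4 does not apply)
  taugimsek → taugimseh   [unconditioned shift]
  giving Esrakic taugimseh.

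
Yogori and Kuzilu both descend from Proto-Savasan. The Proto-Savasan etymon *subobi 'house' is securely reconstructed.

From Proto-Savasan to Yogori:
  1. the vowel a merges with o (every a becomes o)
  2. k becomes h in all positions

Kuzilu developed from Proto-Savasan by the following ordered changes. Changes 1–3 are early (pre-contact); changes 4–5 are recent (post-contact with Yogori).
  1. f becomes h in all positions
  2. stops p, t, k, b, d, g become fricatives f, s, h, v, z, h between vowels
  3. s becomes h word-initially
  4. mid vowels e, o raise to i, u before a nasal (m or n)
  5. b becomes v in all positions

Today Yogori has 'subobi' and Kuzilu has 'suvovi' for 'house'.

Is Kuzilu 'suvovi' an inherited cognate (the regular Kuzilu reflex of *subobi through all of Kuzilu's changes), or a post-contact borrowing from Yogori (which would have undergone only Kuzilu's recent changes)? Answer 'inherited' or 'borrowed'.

If inherited, *subobi would pass through all of Kuzilu's changes:
Kuzilu: *subobi
  subobi (rule 1 does not apply)
  subobi → suvovi   [intervocalic lenition]
  suvovi → huvovi   [debuccalisation]
  huvovi (rule 4 does not apply)
  huvovi (rule 5 does not apply)
  giving Kuzilu huvovi.
If borrowed from Yogori 'subobi' after the early changes, it would undergo only the recent ones:
  rule 4 (pre-nasal raising): no change (subobi)
  rule 5 (unconditioned shift): subobi → suvovi
  ⇒ as a loan: suvovi
Kuzilu 'suvovi' matches the loan outcome 'suvovi', not the inherited 'huvovi' — it skipped the early Kuzilu changes, so it was borrowed from Yogori.

borrowed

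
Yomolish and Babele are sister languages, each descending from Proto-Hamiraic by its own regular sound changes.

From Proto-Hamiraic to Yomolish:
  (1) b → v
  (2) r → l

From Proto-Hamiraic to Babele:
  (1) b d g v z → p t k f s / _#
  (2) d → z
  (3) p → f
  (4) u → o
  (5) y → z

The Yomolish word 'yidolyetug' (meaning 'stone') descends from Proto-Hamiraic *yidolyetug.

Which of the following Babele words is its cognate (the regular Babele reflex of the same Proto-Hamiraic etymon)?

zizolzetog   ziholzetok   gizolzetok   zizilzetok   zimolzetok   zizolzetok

Babele: *yidolyetug
  yidolyetug → yidolyetuk   [final devoicing]
  yidolyetuk → yizolyetuk   [unconditioned shift]
  yizolyetuk (rule 3 does not apply)
  yizolyetuk → yizolyetok   [vowel merger]
  yizolyetok → zizolzetok   [unconditioned shift]
  giving Babele zizolzetok.
Only 'zizolzetok' matches the regular Babele development of *yidolyetug.

zizolzetok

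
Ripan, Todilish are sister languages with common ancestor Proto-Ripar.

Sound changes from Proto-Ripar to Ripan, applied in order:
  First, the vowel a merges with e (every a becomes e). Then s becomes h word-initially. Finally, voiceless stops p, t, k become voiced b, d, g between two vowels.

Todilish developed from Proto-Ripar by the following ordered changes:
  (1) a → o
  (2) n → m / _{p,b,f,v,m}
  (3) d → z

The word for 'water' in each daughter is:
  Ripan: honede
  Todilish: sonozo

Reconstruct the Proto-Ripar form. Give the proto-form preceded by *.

*sonada

Position 5: Ripan has d, Todilish has z. Taking the neighbouring segments as reconstructed: Ripan d could go back to *t or *d; Todilish z could go back to *d or *z — the one source consistent with every daughter is *d.
Position 6: Ripan has e, Todilish has o. Taking the neighbouring segments as reconstructed: Ripan e could go back to *a or *e; Todilish o could go back to *a or *o — the one source consistent with every daughter is *a.
Position 1: Ripan has h, Todilish has s. Todilish preserves s here (none of its changes turn any other segment into s), so the proto-segment is *s.
Continuing position by position gives *sonada; check it forward:
Ripan: *sonada > sonede > honede  (by vowel merger, debuccalisation)
Todilish: *sonada
  sonada → sonodo   [vowel merger]
  sonodo (rule 2 does not apply)
  sonodo → sonozo   [unconditioned shift]
  giving Todilish sonozo.
*sonada is the unique common source.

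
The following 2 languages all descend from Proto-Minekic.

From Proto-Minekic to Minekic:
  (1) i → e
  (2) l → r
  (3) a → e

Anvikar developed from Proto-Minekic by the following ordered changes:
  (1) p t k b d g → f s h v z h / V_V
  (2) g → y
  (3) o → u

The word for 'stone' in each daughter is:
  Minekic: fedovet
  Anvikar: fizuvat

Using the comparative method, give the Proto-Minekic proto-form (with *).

*fidovat

Position 2: Minekic has e, Anvikar has i. Anvikar preserves i here (none of its changes turn any other segment into i), so the proto-segment is *i.
Position 3: Minekic has d, Anvikar has z. Minekic preserves d here (none of its changes turn any other segment into d), so the proto-segment is *d.
Position 4: Minekic has o, Anvikar has u. Minekic preserves o here (none of its changes turn any other segment into o), so the proto-segment is *o.
Verify the candidate proto-form against each daughter:
Minekic: *fidovat
  fidovat → fedovat   [vowel merger]
  fedovat (rule 2 does not apply)
  fedovat → fedovet   [vowel merger]
  giving Minekic fedovet.
Anvikar: *fidovat
  fidovat → fizovat   [intervocalic lenition]
  fizovat (rule 2 does not apply)
  fizovat → fizuvat   [vowel merger]
  giving Anvikar fizuvat.
*fidovat is the unique common source.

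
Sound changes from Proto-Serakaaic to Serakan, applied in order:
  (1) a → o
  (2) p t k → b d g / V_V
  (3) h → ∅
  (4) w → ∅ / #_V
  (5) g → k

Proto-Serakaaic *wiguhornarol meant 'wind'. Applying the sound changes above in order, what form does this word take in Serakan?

ikuornorol

Serakan: start from *wiguhornarol.
  rule 1 (vowel merger): wiguhornarol → wiguhornorol
  rule 2: no change — wiguhornorol
  rule 3 (h-loss): wiguhornorol → wiguornorol
  rule 4 (glide loss): wiguornorol → iguornorol
  rule 5 (unconditioned shift): iguornorol → ikuornorol
  ⇒ Serakan ikuornorol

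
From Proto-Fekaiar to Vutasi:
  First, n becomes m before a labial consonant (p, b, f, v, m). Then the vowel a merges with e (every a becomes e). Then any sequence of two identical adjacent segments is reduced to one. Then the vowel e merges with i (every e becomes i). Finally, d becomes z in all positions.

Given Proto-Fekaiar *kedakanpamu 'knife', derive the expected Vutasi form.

kizikimpimu

Vutasi: *kedakanpamu
  kedakanpamu → kedakampamu   [nasal place assimilation]
  kedakampamu → kedekempemu   [vowel merger]
  kedekempemu (rule 3 does not apply)
  kedekempemu → kidikimpimu   [vowel merger]
  kidikimpimu → kizikimpimu   [unconditioned shift]
  giving Vutasi kizikimpimu.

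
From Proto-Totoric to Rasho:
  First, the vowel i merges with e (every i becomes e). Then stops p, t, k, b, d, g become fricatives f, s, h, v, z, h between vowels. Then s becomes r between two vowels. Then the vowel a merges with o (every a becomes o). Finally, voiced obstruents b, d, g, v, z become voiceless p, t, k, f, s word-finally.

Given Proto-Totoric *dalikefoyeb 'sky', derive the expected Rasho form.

Rasho: start from *dalikefoyeb.
  rule 1 (vowel merger): dalikefoyeb → dalekefoyeb
  rule 2 (intervocalic lenition): dalekefoyeb → dalehefoyeb
  rule 3: no change — dalehefoyeb
  rule 4 (vowel merger): dalehefoyeb → dolehefoyeb
  rule 5 (final devoicing): dolehefoyeb → dolehefoyep
  ⇒ Rasho dolehefoyep

dolehefoyep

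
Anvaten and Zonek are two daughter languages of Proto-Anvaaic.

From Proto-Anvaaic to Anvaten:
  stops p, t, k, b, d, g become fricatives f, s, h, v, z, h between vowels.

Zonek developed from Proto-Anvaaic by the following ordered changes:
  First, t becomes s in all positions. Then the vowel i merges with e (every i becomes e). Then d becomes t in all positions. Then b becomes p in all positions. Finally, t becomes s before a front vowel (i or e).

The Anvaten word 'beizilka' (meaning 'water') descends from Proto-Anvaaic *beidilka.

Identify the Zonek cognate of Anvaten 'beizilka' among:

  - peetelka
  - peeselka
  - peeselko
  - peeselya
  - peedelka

Zonek: *beidilka > beedelka > beetelka > peetelka > peeselka  (by vowel merger, unconditioned shift, unconditioned shift, palatalisation)

peeselka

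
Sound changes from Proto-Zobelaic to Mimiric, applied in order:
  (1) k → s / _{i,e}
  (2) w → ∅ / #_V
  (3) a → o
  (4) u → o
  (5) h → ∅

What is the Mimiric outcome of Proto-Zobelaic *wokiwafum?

osiwofom

Mimiric: *wokiwafum
  wokiwafum → wosiwafum   [palatalisation]
  wosiwafum → osiwafum   [glide loss]
  osiwafum → osiwofum   [vowel merger]
  osiwofum → osiwofom   [vowel merger]
  osiwofom (rule 5 does not apply)
  giving Mimiric osiwofom.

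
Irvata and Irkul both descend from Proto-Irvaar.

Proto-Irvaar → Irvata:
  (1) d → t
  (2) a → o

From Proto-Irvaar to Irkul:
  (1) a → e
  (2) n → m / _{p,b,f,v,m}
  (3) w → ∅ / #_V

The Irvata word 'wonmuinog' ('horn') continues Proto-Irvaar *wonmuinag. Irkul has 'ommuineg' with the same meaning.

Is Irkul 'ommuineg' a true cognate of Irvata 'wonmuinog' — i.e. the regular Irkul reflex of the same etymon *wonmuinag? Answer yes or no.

Derive the expected Irkul reflex of *wonmuinag:
Irkul: *wonmuinag
  wonmuinag → wonmuineg   [vowel merger]
  wonmuineg → wommuineg   [nasal place assimilation]
  wommuineg → ommuineg   [glide loss]
  giving Irkul ommuineg.
Irkul 'ommuineg' matches the regular reflex exactly, so the pair is cognate.

yes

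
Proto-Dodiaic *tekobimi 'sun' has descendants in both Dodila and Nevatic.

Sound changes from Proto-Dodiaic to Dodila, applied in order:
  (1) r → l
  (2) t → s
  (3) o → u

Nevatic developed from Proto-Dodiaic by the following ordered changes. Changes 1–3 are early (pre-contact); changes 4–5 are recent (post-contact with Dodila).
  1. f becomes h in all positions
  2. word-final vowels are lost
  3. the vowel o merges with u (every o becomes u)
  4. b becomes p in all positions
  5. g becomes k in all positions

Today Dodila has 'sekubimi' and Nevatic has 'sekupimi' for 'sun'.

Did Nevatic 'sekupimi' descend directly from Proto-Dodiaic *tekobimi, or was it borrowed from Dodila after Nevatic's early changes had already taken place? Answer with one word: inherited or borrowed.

borrowed

If inherited, *tekobimi would pass through all of Nevatic's changes:
Nevatic: start from *tekobimi.
  rule 1: no change — tekobimi
  rule 2 (apocope): tekobimi → tekobim
  rule 3 (vowel merger): tekobim → tekubim
  rule 4 (unconditioned shift): tekubim → tekupim
  rule 5: no change — tekupim
  ⇒ Nevatic tekupim
If borrowed from Dodila 'sekubimi' after the early changes, it would undergo only the recent ones:
  rule 4 (unconditioned shift): sekubimi → sekupimi
  rule 5 (unconditioned shift): no change (sekupimi)
  ⇒ as a loan: sekupimi
Nevatic 'sekupimi' matches the loan outcome 'sekupimi', not the inherited 'tekupim' — it skipped the early Nevatic changes, so it was borrowed from Dodila.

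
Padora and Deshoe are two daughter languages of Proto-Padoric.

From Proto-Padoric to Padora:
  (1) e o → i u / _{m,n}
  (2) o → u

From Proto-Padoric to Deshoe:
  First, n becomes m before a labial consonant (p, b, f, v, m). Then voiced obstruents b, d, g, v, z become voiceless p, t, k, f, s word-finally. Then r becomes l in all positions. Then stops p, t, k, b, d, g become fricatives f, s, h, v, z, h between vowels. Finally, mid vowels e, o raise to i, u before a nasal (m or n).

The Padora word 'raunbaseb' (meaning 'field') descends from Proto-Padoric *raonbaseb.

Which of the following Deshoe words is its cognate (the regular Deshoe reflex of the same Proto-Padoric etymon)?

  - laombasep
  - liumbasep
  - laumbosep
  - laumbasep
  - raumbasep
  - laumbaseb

Deshoe: *raonbaseb
  raonbaseb → raombaseb   [nasal place assimilation]
  raombaseb → raombasep   [final devoicing]
  raombasep → laombasep   [unconditioned shift]
  laombasep (rule 4 does not apply)
  laombasep → laumbasep   [pre-nasal raising]
  giving Deshoe laumbasep.
The other candidates each miss or misapply at least one Deshoe change.

laumbasep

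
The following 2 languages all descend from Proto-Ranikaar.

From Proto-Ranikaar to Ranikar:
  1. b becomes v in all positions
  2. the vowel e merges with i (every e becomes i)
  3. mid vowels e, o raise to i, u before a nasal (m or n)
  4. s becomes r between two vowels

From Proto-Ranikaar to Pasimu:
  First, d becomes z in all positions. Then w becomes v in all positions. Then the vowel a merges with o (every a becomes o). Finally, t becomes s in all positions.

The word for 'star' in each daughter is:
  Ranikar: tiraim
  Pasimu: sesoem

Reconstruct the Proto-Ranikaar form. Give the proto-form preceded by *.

*tesaem

Position 5: Ranikar has i, Pasimu has e. Pasimu preserves e here (none of its changes turn any other segment into e), so the proto-segment is *e.
Position 4: Ranikar has a, Pasimu has o. Ranikar preserves a here (none of its changes turn any other segment into a), so the proto-segment is *a.
Verify the candidate proto-form against each daughter:
Ranikar: *tesaem
  tesaem (rule 1 does not apply)
  tesaem → tisaim   [vowel merger]
  tisaim (rule 3 does not apply)
  tisaim → tiraim   [rhotacism]
  giving Ranikar tiraim.
Pasimu: start from *tesaem.
  rule 1: no change — tesaem
  rule 2: no change — tesaem
  rule 3 (vowel merger): tesaem → tesoem
  rule 4 (unconditioned shift): tesoem → sesoem
  ⇒ Pasimu sesoem
Only *tesaem yields all of Ranikar tiraim, Pasimu sesoem.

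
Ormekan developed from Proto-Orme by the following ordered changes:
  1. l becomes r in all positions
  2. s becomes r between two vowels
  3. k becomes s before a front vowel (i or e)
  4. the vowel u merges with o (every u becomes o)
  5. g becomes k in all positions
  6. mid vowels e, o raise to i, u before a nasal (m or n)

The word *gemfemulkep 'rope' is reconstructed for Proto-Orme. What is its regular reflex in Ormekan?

kimfimorsep

Ormekan: start from *gemfemulkep.
  rule 1 (unconditioned shift): gemfemulkep → gemfemurkep
  rule 2: no change — gemfemurkep
  rule 3 (palatalisation): gemfemurkep → gemfemursep
  rule 4 (vowel merger): gemfemursep → gemfemorsep
  rule 5 (unconditioned shift): gemfemorsep → kemfemorsep
  rule 6 (pre-nasal raising): kemfemorsep → kimfimorsep
  ⇒ Ormekan kimfimorsep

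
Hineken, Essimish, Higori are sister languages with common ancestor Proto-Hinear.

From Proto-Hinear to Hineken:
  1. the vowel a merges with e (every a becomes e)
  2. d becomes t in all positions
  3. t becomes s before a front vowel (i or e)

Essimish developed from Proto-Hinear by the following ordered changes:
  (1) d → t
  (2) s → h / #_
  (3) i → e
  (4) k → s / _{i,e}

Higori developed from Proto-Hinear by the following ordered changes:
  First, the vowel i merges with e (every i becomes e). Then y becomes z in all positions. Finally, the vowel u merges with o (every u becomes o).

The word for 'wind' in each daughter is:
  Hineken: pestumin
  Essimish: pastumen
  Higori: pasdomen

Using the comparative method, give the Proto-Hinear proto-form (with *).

Position 5: Hineken has u, Essimish has u, Higori has o. Hineken preserves u here (none of its changes turn any other segment into u), so the proto-segment is *u.
Position 4: Hineken has t, Essimish has t, Higori has d. Higori preserves d here (none of its changes turn any other segment into d), so the proto-segment is *d.
This points to *pasdumin. Verify forward in each daughter:
Hineken: start from *pasdumin.
  rule 1 (vowel merger): pasdumin → pesdumin
  rule 2 (unconditioned shift): pesdumin → pestumin
  rule 3: no change — pestumin
  ⇒ Hineken pestumin
Essimish: *pasdumin
  pasdumin → pastumin   [unconditioned shift]
  pastumin (rule 2 does not apply)
  pastumin → pastumen   [vowel merger]
  pastumen (rule 4 does not apply)
  giving Essimish pastumen.
Higori: start from *pasdumin.
  rule 1 (vowel merger): pasdumin → pasdumen
  rule 2: no change — pasdumen
  rule 3 (vowel merger): pasdumen → pasdomen
  ⇒ Higori pasdomen
Only *pasdumin yields all of Hineken pestumin, Essimish pastumen, Higori pasdomen.

*pasdumin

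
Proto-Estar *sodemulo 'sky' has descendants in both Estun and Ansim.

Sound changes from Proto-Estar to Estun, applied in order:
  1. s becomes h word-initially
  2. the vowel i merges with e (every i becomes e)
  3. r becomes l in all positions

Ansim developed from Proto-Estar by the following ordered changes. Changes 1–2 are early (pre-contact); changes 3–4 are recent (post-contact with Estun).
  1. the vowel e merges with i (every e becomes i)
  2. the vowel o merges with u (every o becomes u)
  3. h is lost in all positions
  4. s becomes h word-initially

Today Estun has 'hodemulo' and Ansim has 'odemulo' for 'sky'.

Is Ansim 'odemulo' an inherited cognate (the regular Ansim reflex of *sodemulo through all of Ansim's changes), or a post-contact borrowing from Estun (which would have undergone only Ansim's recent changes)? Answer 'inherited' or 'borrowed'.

borrowed

If inherited, *sodemulo would pass through all of Ansim's changes:
Ansim: *sodemulo
  sodemulo → sodimulo   [vowel merger]
  sodimulo → sudimulu   [vowel merger]
  sudimulu (rule 3 does not apply)
  sudimulu → hudimulu   [debuccalisation]
  giving Ansim hudimulu.
If borrowed from Estun 'hodemulo' after the early changes, it would undergo only the recent ones:
  rule 3 (h-loss): hodemulo → odemulo
  rule 4 (debuccalisation): no change (odemulo)
  ⇒ as a loan: odemulo
Ansim 'odemulo' matches the loan outcome 'odemulo', not the inherited 'hudimulu' — it skipped the early Ansim changes, so it was borrowed from Estun.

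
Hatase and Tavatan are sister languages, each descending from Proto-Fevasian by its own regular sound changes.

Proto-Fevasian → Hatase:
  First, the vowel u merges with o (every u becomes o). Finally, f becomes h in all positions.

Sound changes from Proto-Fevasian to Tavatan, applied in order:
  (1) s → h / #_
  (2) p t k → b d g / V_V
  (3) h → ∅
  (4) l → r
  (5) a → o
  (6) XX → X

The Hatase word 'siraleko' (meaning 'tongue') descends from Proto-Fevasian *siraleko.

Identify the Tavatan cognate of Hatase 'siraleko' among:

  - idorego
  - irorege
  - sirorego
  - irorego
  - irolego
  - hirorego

irorego

Tavatan: start from *siraleko.
  rule 1 (debuccalisation): siraleko → hiraleko
  rule 2 (intervocalic voicing): hiraleko → hiralego
  rule 3 (h-loss): hiralego → iralego
  rule 4 (unconditioned shift): iralego → irarego
  rule 5 (vowel merger): irarego → irorego
  rule 6: no change — irorego
  ⇒ Tavatan irorego
Among the options, 'irorego' alone shows every Tavatan change applied in order.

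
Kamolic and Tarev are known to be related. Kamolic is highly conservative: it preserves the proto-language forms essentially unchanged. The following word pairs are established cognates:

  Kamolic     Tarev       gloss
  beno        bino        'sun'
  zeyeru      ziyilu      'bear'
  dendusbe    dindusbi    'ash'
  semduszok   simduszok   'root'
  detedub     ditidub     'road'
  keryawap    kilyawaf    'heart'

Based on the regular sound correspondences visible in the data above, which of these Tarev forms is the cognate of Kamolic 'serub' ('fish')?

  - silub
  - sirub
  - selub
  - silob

silub

zeyeru ~ ziyilu, keryawap ~ kilyawaf — Kamolic e corresponds to Tarev i after a consonant, before r.
zeyeru ~ ziyilu — Kamolic r corresponds to Tarev l between vowels (before a back vowel).
Applying these to Kamolic 'serub':
  serub → sirub   (e→i after a consonant, before r)
  sirub → silub   (r→l between vowels (before a back vowel))
So the Tarev cognate is 'silub'.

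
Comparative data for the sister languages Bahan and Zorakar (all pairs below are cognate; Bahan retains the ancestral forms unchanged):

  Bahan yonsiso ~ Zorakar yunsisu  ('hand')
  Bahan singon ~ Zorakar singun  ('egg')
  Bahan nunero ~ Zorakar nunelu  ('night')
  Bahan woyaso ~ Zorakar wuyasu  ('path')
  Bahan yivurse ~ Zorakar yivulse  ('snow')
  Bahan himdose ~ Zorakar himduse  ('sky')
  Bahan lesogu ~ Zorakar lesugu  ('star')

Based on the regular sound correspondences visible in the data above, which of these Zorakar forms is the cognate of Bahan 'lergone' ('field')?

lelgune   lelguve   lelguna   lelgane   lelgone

yivurse ~ yivulse — Bahan r corresponds to Zorakar l after a vowel, before a consonant other than r, m, n, p, b, f, v.
yonsiso ~ yunsisu, singon ~ singun — Bahan o corresponds to Zorakar u after a consonant, before a nasal.
Applying these to Bahan 'lergone':
  lergone → lelgone   (r→l after a vowel, before a consonant other than r, m, n, p, b, f, v)
  lelgone → lelgune   (o→u after a consonant, before a nasal)
So the Zorakar cognate is 'lelgune'.

lelgune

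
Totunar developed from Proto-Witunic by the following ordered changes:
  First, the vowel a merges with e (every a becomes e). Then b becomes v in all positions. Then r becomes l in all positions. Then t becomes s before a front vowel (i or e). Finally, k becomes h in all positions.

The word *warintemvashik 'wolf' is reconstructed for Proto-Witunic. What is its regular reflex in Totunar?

Totunar: *warintemvashik
  warintemvashik → werintemveshik   [vowel merger]
  werintemveshik (rule 2 does not apply)
  werintemveshik → welintemveshik   [unconditioned shift]
  welintemveshik → welinsemveshik   [palatalisation]
  welinsemveshik → welinsemveshih   [unconditioned shift]
  giving Totunar welinsemveshih.

welinsemveshih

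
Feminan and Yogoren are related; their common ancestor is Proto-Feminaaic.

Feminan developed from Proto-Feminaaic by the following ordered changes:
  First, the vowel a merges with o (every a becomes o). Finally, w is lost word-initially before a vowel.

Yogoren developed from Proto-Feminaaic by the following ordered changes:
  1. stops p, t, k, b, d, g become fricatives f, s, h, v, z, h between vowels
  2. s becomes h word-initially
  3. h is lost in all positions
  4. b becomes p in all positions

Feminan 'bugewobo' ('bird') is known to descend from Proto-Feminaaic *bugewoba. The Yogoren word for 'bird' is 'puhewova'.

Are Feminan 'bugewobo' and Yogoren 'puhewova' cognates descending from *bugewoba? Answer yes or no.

no

Derive the expected Yogoren reflex of *bugewoba:
Yogoren: *bugewoba > buhewova > buewova > puewova  (by intervocalic lenition, h-loss, unconditioned shift)
The regular Yogoren reflex would be 'puewova', but the attested form is 'puhewova'. The correspondence is irregular, so they are not cognates (the Yogoren form has a different source).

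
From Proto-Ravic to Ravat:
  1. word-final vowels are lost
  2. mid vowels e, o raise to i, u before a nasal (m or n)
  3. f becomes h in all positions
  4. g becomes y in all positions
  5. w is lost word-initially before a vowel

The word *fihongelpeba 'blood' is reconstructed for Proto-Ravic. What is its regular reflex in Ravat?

Ravat: *fihongelpeba
  fihongelpeba → fihongelpeb   [apocope]
  fihongelpeb → fihungelpeb   [pre-nasal raising]
  fihungelpeb → hihungelpeb   [unconditioned shift]
  hihungelpeb → hihunyelpeb   [unconditioned shift]
  hihunyelpeb (rule 5 does not apply)
  giving Ravat hihunyelpeb.

hihunyelpeb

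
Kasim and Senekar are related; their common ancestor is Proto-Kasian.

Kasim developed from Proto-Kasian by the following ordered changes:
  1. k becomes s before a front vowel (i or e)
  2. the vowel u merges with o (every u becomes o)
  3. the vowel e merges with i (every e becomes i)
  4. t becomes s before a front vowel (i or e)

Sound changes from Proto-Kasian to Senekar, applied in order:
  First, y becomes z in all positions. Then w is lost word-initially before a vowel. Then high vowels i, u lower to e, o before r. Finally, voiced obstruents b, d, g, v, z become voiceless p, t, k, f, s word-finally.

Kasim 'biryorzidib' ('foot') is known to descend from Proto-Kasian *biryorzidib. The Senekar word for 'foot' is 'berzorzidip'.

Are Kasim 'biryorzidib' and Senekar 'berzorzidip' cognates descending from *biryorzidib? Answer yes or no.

Derive the expected Senekar reflex of *biryorzidib:
Senekar: start from *biryorzidib.
  rule 1 (unconditioned shift): biryorzidib → birzorzidib
  rule 2: no change — birzorzidib
  rule 3 (pre-rhotic lowering): birzorzidib → berzorzidib
  rule 4 (final devoicing): berzorzidib → berzorzidip
  ⇒ Senekar berzorzidip
Senekar 'berzorzidip' matches the regular reflex exactly, so the pair is cognate.

yes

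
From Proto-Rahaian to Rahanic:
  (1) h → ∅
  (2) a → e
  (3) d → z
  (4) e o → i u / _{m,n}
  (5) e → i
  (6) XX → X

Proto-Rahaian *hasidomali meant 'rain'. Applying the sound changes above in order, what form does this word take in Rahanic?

Rahanic: start from *hasidomali.
  rule 1 (h-loss): hasidomali → asidomali
  rule 2 (vowel merger): asidomali → esidomeli
  rule 3 (unconditioned shift): esidomeli → esizomeli
  rule 4 (pre-nasal raising): esizomeli → esizumeli
  rule 5 (vowel merger): esizumeli → isizumili
  rule 6: no change — isizumili
  ⇒ Rahanic isizumili

isizumili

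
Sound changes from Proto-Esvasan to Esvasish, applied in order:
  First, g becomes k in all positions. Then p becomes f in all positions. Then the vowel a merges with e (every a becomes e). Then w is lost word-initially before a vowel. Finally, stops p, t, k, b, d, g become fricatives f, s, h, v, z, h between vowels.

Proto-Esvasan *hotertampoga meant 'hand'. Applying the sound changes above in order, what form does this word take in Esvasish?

Esvasish: start from *hotertampoga.
  rule 1 (unconditioned shift): hotertampoga → hotertampoka
  rule 2 (unconditioned shift): hotertampoka → hotertamfoka
  rule 3 (vowel merger): hotertamfoka → hotertemfoke
  rule 4: no change — hotertemfoke
  rule 5 (intervocalic lenition): hotertemfoke → hosertemfohe
  ⇒ Esvasish hosertemfohe

hosertemfohe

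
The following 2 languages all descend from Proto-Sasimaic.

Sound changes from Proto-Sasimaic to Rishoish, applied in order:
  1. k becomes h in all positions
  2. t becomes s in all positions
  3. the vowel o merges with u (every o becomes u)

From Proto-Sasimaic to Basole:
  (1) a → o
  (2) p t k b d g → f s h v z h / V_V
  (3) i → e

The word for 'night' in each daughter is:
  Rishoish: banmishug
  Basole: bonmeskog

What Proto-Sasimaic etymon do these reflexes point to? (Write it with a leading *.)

*banmiskog

Position 8: Rishoish has u, Basole has o. Taking the neighbouring segments as reconstructed: Rishoish u could go back to *o or *u; Basole o could go back to *a or *o — the one source consistent with every daughter is *o.
Position 5: Rishoish has i, Basole has e. Rishoish preserves i here (none of its changes turn any other segment into i), so the proto-segment is *i.
This points to *banmiskog. Verify forward in each daughter:
Rishoish: *banmiskog
  banmiskog → banmishog   [unconditioned shift]
  banmishog (rule 2 does not apply)
  banmishog → banmishug   [vowel merger]
  giving Rishoish banmishug.
Basole: *banmiskog > bonmiskog > bonmeskog  (by vowel merger, vowel merger)
No other proto-form is consistent with every reflex, so the reconstruction is *banmiskog.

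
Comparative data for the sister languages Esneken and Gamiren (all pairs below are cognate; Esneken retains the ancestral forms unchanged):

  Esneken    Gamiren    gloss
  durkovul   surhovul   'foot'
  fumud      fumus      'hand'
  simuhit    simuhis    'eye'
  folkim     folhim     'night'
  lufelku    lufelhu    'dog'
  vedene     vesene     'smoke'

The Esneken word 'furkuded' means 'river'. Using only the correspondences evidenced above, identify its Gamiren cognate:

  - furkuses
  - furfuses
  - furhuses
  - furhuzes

lufelku ~ lufelhu — Esneken k corresponds to Gamiren h after a consonant, before a back vowel.
vedene ~ vesene — Esneken d corresponds to Gamiren s between vowels (before a front vowel).
fumud ~ fumus — Esneken d corresponds to Gamiren s word-finally.
Applying these to Esneken 'furkuded':
  furkuded → furhuded   (k→h after a consonant, before a back vowel)
  furhuded → furhused   (d→s between vowels (before a front vowel))
  furhused → furhuses   (d→s word-finally)
So the Gamiren cognate is 'furhuses'.

furhuses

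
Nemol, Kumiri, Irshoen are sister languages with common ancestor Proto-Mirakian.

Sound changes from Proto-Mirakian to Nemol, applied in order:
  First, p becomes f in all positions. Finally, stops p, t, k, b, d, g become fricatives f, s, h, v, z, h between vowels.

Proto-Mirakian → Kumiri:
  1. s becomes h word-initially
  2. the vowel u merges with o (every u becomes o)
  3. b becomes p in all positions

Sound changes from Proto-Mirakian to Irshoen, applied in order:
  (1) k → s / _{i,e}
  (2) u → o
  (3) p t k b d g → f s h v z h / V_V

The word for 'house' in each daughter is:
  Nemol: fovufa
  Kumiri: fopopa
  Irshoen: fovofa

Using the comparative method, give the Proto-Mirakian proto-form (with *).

Position 5: Nemol has f, Kumiri has p, Irshoen has f. Taking the neighbouring segments as reconstructed: Nemol f could go back to *p or *f; Kumiri p could go back to *p or *b; Irshoen f could go back to *p or *f — the one source consistent with every daughter is *p.
Position 4: Nemol has u, Kumiri has o, Irshoen has o. Nemol preserves u here (none of its changes turn any other segment into u), so the proto-segment is *u.
Position 3: Nemol has v, Kumiri has p, Irshoen has v. Taking the neighbouring segments as reconstructed: Nemol v could go back to *b or *v; Kumiri p could go back to *p or *b; Irshoen v could go back to *b or *v — the one source consistent with every daughter is *b.
The remaining positions agree across the daughters. Check the candidate against every language:
Nemol: *fobupa
  fobupa → fobufa   [unconditioned shift]
  fobufa → fovufa   [intervocalic lenition]
  giving Nemol fovufa.
Kumiri: *fobupa > fobopa > fopopa  (by vowel merger, unconditioned shift)
Irshoen: *fobupa > fobopa > fovofa  (by vowel merger, intervocalic lenition)
No other proto-form is consistent with every reflex, so the reconstruction is *fobupa.

*fobupa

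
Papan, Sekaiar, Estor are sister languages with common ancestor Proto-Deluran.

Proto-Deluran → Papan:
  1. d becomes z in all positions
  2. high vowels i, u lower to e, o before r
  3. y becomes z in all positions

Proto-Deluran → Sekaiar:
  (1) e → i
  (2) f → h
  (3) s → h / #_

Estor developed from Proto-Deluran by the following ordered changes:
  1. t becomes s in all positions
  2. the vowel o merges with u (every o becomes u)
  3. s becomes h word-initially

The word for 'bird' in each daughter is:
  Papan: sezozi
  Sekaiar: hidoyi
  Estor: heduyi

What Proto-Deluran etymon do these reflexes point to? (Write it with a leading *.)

*sedoyi

Position 1: Papan has s, Sekaiar has h, Estor has h. Papan preserves s here (none of its changes turn any other segment into s), so the proto-segment is *s.
Position 3: Papan has z, Sekaiar has d, Estor has d. Sekaiar preserves d here (none of its changes turn any other segment into d), so the proto-segment is *d.
Verify the candidate proto-form against each daughter:
Papan: start from *sedoyi.
  rule 1 (unconditioned shift): sedoyi → sezoyi
  rule 2: no change — sezoyi
  rule 3 (unconditioned shift): sezoyi → sezozi
  ⇒ Papan sezozi
Sekaiar: *sedoyi
  sedoyi → sidoyi   [vowel merger]
  sidoyi (rule 2 does not apply)
  sidoyi → hidoyi   [debuccalisation]
  giving Sekaiar hidoyi.
Estor: start from *sedoyi.
  rule 1: no change — sedoyi
  rule 2 (vowel merger): sedoyi → seduyi
  rule 3 (debuccalisation): seduyi → heduyi
  ⇒ Estor heduyi
*sedoyi is the unique common source.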